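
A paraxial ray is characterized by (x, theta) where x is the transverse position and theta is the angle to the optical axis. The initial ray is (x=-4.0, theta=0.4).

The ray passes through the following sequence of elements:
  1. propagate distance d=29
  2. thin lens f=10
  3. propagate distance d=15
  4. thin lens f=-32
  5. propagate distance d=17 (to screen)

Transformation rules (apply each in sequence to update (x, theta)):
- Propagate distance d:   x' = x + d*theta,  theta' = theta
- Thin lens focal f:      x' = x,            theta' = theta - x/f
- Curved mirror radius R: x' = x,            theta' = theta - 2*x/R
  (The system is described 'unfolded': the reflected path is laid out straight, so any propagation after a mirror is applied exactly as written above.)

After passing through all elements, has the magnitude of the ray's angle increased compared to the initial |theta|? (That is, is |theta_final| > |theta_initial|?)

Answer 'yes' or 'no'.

Initial: x=-4.0000 theta=0.4000
After 1 (propagate distance d=29): x=7.6000 theta=0.4000
After 2 (thin lens f=10): x=7.6000 theta=-0.3600
After 3 (propagate distance d=15): x=2.2000 theta=-0.3600
After 4 (thin lens f=-32): x=2.2000 theta=-233/800 (≈-0.2913)
After 5 (propagate distance d=17 (to screen)): x=-2201/800 (≈-2.7513) theta=-233/800 (≈-0.2913)
|theta_initial|=0.4000 |theta_final|=233/800 (≈0.2913) -> not increased

Answer: no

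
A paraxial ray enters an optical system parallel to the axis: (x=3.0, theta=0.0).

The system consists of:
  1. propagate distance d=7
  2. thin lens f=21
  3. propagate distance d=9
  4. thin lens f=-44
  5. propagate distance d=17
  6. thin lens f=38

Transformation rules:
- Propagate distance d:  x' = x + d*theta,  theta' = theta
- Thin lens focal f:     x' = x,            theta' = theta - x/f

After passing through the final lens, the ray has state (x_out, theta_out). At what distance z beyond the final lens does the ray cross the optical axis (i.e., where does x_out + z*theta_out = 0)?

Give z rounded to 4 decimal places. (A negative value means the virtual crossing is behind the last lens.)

Initial: x=3.0000 theta=0.0000
After 1 (propagate distance d=7): x=3.0000 theta=0.0000
After 2 (thin lens f=21): x=3.0000 theta=-1/7 (≈-0.1429)
After 3 (propagate distance d=9): x=12/7 (≈1.7143) theta=-1/7 (≈-0.1429)
After 4 (thin lens f=-44): x=12/7 (≈1.7143) theta=-8/77 (≈-0.1039)
After 5 (propagate distance d=17): x=-4/77 (≈-0.0519) theta=-8/77 (≈-0.1039)
After 6 (thin lens f=38): x=-4/77 (≈-0.0519) theta=-150/1463 (≈-0.1025)
z_focus = -x_out/theta_out = -(-4/77)/(-150/1463) = -38/75 ≈ -0.5067
Rounded to 4 decimal places: z = -0.5067

Answer: -0.5067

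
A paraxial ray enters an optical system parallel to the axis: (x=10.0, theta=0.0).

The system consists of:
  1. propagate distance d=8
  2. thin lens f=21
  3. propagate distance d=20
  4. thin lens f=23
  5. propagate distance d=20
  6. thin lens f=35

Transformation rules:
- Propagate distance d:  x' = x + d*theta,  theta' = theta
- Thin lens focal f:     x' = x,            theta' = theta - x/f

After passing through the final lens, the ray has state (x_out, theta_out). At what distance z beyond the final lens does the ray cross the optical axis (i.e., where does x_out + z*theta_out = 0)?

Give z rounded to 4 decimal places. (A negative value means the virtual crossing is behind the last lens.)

Answer: -41.7624

Derivation:
Initial: x=10.0000 theta=0.0000
After 1 (propagate distance d=8): x=10.0000 theta=0.0000
After 2 (thin lens f=21): x=10.0000 theta=-10/21 (≈-0.4762)
After 3 (propagate distance d=20): x=10/21 (≈0.4762) theta=-10/21 (≈-0.4762)
After 4 (thin lens f=23): x=10/21 (≈0.4762) theta=-80/161 (≈-0.4969)
After 5 (propagate distance d=20): x=-4570/483 (≈-9.4617) theta=-80/161 (≈-0.4969)
After 6 (thin lens f=35): x=-4570/483 (≈-9.4617) theta=-766/3381 (≈-0.2266)
z_focus = -x_out/theta_out = -(-4570/483)/(-766/3381) = -15995/383 ≈ -41.7624
Rounded to 4 decimal places: z = -41.7624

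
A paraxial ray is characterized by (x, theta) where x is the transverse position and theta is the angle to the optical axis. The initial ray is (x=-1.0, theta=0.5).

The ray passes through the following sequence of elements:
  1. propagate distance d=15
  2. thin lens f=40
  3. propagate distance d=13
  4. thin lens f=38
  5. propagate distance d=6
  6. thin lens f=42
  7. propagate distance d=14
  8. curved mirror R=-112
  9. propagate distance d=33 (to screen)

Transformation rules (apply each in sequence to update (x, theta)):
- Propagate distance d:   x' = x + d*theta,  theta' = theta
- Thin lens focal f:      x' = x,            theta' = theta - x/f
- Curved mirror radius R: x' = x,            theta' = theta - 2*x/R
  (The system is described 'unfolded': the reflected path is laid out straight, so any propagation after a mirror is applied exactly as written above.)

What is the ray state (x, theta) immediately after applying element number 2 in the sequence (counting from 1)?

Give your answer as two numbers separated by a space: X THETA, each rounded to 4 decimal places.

Answer: 6.5000 0.3375

Derivation:
Initial: x=-1.0000 theta=0.5000
After 1 (propagate distance d=15): x=6.5000 theta=0.5000
After 2 (thin lens f=40): x=6.5000 theta=0.3375
Rounded to 4 decimal places: x = 6.5000, theta = 0.3375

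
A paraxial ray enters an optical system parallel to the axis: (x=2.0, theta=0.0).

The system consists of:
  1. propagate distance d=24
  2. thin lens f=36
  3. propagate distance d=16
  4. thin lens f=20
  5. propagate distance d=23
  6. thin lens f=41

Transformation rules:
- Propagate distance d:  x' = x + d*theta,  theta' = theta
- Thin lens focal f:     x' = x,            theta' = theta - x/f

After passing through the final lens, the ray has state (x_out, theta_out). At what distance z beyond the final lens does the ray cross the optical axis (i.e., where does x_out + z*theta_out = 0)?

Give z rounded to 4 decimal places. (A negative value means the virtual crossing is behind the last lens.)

Answer: -19.0357

Derivation:
Initial: x=2.0000 theta=0.0000
After 1 (propagate distance d=24): x=2.0000 theta=0.0000
After 2 (thin lens f=36): x=2.0000 theta=-1/18 (≈-0.0556)
After 3 (propagate distance d=16): x=10/9 (≈1.1111) theta=-1/18 (≈-0.0556)
After 4 (thin lens f=20): x=10/9 (≈1.1111) theta=-1/9 (≈-0.1111)
After 5 (propagate distance d=23): x=-13/9 (≈-1.4444) theta=-1/9 (≈-0.1111)
After 6 (thin lens f=41): x=-13/9 (≈-1.4444) theta=-28/369 (≈-0.0759)
z_focus = -x_out/theta_out = -(-13/9)/(-28/369) = -533/28 ≈ -19.0357
Rounded to 4 decimal places: z = -19.0357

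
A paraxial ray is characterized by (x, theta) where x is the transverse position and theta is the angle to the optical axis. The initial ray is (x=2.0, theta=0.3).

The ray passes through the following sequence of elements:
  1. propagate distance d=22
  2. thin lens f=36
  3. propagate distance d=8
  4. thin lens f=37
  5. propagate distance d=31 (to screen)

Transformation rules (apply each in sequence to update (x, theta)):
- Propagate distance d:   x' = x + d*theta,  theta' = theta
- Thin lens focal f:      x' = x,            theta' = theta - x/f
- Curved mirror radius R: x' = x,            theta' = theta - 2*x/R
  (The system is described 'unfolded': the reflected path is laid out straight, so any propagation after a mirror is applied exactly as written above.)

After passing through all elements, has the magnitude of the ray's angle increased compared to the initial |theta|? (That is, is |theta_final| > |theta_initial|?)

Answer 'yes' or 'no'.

Initial: x=2.0000 theta=0.3000
After 1 (propagate distance d=22): x=8.6000 theta=0.3000
After 2 (thin lens f=36): x=8.6000 theta=11/180 (≈0.0611)
After 3 (propagate distance d=8): x=409/45 (≈9.0889) theta=11/180 (≈0.0611)
After 4 (thin lens f=37): x=409/45 (≈9.0889) theta=-1229/6660 (≈-0.1845)
After 5 (propagate distance d=31 (to screen)): x=22433/6660 (≈3.3683) theta=-1229/6660 (≈-0.1845)
|theta_initial|=0.3000 |theta_final|=1229/6660 (≈0.1845) -> not increased

Answer: no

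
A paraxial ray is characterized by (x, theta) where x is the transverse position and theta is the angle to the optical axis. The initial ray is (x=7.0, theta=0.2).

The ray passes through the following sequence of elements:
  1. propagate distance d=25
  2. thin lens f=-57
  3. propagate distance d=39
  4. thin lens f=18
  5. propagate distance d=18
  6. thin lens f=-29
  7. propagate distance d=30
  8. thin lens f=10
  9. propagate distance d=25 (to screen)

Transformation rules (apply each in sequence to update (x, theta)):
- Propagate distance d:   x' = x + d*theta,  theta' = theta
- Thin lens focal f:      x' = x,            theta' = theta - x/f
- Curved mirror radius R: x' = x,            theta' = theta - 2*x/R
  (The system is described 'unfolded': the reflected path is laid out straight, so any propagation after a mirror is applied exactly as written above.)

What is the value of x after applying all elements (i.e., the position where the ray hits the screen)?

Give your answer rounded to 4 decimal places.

Initial: x=7.0000 theta=0.2000
After 1 (propagate distance d=25): x=12.0000 theta=0.2000
After 2 (thin lens f=-57): x=12.0000 theta=39/95 (≈0.4105)
After 3 (propagate distance d=39): x=2661/95 (≈28.0105) theta=39/95 (≈0.4105)
After 4 (thin lens f=18): x=2661/95 (≈28.0105) theta=-653/570 (≈-1.1456)
After 5 (propagate distance d=18): x=702/95 (≈7.3895) theta=-653/570 (≈-1.1456)
After 6 (thin lens f=-29): x=702/95 (≈7.3895) theta=-155/174 (≈-0.8908)
After 7 (propagate distance d=30): x=-53267/2755 (≈-19.3347) theta=-155/174 (≈-0.8908)
After 8 (thin lens f=10): x=-53267/2755 (≈-19.3347) theta=43088/41325 (≈1.0427)
After 9 (propagate distance d=25 (to screen)): x=55639/8265 (≈6.7319) theta=43088/41325 (≈1.0427)
Rounded to 4 decimal places: x = 6.7319

Answer: 6.7319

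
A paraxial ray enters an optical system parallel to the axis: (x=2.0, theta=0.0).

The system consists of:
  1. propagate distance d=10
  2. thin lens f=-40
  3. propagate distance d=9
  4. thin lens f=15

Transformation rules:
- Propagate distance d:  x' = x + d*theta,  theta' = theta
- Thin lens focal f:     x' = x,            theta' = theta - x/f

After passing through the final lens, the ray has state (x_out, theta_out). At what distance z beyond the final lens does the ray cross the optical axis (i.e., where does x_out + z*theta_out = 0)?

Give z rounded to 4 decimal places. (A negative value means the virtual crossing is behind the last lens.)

Initial: x=2.0000 theta=0.0000
After 1 (propagate distance d=10): x=2.0000 theta=0.0000
After 2 (thin lens f=-40): x=2.0000 theta=0.0500
After 3 (propagate distance d=9): x=2.4500 theta=0.0500
After 4 (thin lens f=15): x=2.4500 theta=-17/150 (≈-0.1133)
z_focus = -x_out/theta_out = -(2.4500)/(-17/150) = 735/34 ≈ 21.6176
Rounded to 4 decimal places: z = 21.6176

Answer: 21.6176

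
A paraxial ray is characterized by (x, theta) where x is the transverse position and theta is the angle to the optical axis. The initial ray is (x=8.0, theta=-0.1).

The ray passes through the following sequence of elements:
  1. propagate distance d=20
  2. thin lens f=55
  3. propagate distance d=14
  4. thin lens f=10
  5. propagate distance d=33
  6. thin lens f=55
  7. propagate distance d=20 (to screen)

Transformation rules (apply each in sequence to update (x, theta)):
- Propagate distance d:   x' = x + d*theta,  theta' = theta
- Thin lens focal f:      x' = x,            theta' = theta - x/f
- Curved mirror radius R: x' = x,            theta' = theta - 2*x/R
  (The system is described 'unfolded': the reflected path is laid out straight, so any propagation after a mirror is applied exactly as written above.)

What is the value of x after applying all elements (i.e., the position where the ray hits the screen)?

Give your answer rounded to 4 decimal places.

Answer: -19.2155

Derivation:
Initial: x=8.0000 theta=-0.1000
After 1 (propagate distance d=20): x=6.0000 theta=-0.1000
After 2 (thin lens f=55): x=6.0000 theta=-23/110 (≈-0.2091)
After 3 (propagate distance d=14): x=169/55 (≈3.0727) theta=-23/110 (≈-0.2091)
After 4 (thin lens f=10): x=169/55 (≈3.0727) theta=-142/275 (≈-0.5164)
After 5 (propagate distance d=33): x=-3841/275 (≈-13.9673) theta=-142/275 (≈-0.5164)
After 6 (thin lens f=55): x=-3841/275 (≈-13.9673) theta=-3969/15125 (≈-0.2624)
After 7 (propagate distance d=20 (to screen)): x=-58127/3025 (≈-19.2155) theta=-3969/15125 (≈-0.2624)
Rounded to 4 decimal places: x = -19.2155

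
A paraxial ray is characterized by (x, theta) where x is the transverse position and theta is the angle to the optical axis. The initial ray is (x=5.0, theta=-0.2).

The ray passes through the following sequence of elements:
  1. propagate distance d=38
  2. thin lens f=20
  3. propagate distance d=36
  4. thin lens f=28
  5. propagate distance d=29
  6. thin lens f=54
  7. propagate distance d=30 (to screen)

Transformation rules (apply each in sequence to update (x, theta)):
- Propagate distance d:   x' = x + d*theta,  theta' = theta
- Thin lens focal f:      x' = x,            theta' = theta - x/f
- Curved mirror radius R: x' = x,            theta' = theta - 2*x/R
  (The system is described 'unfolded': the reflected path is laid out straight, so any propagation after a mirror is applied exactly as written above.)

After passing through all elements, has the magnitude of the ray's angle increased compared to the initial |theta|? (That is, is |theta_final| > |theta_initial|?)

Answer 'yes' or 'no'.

Answer: no

Derivation:
Initial: x=5.0000 theta=-0.2000
After 1 (propagate distance d=38): x=-2.6000 theta=-0.2000
After 2 (thin lens f=20): x=-2.6000 theta=-0.0700
After 3 (propagate distance d=36): x=-5.1200 theta=-0.0700
After 4 (thin lens f=28): x=-5.1200 theta=79/700 (≈0.1129)
After 5 (propagate distance d=29): x=-1293/700 (≈-1.8471) theta=79/700 (≈0.1129)
After 6 (thin lens f=54): x=-1293/700 (≈-1.8471) theta=1853/12600 (≈0.1471)
After 7 (propagate distance d=30 (to screen)): x=2693/1050 (≈2.5648) theta=1853/12600 (≈0.1471)
|theta_initial|=0.2000 |theta_final|=1853/12600 (≈0.1471) -> not increased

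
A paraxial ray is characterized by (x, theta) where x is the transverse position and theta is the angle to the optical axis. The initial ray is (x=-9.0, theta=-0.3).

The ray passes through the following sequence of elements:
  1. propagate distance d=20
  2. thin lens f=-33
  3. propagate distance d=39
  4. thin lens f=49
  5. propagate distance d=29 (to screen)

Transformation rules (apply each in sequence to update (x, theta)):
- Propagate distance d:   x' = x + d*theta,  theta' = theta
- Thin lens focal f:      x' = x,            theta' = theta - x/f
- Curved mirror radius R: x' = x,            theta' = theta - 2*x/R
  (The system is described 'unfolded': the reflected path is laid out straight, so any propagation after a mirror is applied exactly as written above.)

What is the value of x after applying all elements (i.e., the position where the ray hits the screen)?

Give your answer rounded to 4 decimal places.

Answer: -40.0154

Derivation:
Initial: x=-9.0000 theta=-0.3000
After 1 (propagate distance d=20): x=-15.0000 theta=-0.3000
After 2 (thin lens f=-33): x=-15.0000 theta=-83/110 (≈-0.7545)
After 3 (propagate distance d=39): x=-4887/110 (≈-44.4273) theta=-83/110 (≈-0.7545)
After 4 (thin lens f=49): x=-4887/110 (≈-44.4273) theta=82/539 (≈0.1521)
After 5 (propagate distance d=29 (to screen)): x=-215683/5390 (≈-40.0154) theta=82/539 (≈0.1521)
Rounded to 4 decimal places: x = -40.0154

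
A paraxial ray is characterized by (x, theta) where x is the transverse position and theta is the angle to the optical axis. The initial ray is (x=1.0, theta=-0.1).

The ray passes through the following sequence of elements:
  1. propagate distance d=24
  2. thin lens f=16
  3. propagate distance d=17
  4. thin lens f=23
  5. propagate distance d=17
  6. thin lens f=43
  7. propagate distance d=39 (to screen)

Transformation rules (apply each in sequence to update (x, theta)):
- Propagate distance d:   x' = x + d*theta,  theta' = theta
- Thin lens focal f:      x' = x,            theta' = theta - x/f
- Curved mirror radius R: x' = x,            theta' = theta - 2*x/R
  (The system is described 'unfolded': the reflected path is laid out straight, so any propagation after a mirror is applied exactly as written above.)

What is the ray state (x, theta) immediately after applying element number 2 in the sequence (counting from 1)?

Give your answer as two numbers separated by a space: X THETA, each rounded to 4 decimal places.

Answer: -1.4000 -0.0125

Derivation:
Initial: x=1.0000 theta=-0.1000
After 1 (propagate distance d=24): x=-1.4000 theta=-0.1000
After 2 (thin lens f=16): x=-1.4000 theta=-0.0125
Rounded to 4 decimal places: x = -1.4000, theta = -0.0125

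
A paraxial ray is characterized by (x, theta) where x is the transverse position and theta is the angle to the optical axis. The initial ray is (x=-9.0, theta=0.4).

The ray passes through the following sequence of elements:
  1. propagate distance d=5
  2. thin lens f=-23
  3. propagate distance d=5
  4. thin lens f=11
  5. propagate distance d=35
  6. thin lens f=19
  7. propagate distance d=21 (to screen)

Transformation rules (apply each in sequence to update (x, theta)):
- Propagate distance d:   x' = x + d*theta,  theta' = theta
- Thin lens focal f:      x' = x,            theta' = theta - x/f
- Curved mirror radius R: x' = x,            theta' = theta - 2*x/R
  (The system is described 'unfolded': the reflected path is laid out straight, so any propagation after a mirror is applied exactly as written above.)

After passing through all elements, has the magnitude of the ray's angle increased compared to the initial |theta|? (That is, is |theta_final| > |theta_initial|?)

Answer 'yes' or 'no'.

Initial: x=-9.0000 theta=0.4000
After 1 (propagate distance d=5): x=-7.0000 theta=0.4000
After 2 (thin lens f=-23): x=-7.0000 theta=11/115 (≈0.0957)
After 3 (propagate distance d=5): x=-150/23 (≈-6.5217) theta=11/115 (≈0.0957)
After 4 (thin lens f=11): x=-150/23 (≈-6.5217) theta=871/1265 (≈0.6885)
After 5 (propagate distance d=35): x=4447/253 (≈17.5771) theta=871/1265 (≈0.6885)
After 6 (thin lens f=19): x=4447/253 (≈17.5771) theta=-5686/24035 (≈-0.2366)
After 7 (propagate distance d=21 (to screen)): x=303059/24035 (≈12.6091) theta=-5686/24035 (≈-0.2366)
|theta_initial|=0.4000 |theta_final|=5686/24035 (≈0.2366) -> not increased

Answer: no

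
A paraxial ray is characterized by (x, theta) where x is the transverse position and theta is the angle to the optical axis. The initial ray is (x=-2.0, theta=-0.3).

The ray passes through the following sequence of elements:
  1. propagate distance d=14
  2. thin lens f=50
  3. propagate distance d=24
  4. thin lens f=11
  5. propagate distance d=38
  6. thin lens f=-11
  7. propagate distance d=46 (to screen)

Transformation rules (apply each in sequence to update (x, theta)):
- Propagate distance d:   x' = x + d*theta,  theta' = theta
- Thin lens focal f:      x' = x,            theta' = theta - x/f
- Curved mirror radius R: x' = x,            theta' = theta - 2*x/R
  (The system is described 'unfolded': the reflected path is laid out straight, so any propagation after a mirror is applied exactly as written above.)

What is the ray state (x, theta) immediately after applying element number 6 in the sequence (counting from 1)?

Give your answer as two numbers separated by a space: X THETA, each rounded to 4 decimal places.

Answer: 18.8982 2.4897

Derivation:
Initial: x=-2.0000 theta=-0.3000
After 1 (propagate distance d=14): x=-6.2000 theta=-0.3000
After 2 (thin lens f=50): x=-6.2000 theta=-0.1760
After 3 (propagate distance d=24): x=-10.4240 theta=-0.1760
After 4 (thin lens f=11): x=-10.4240 theta=1061/1375 (≈0.7716)
After 5 (propagate distance d=38): x=5197/275 (≈18.8982) theta=1061/1375 (≈0.7716)
After 6 (thin lens f=-11): x=5197/275 (≈18.8982) theta=37656/15125 (≈2.4897)
Rounded to 4 decimal places: x = 18.8982, theta = 2.4897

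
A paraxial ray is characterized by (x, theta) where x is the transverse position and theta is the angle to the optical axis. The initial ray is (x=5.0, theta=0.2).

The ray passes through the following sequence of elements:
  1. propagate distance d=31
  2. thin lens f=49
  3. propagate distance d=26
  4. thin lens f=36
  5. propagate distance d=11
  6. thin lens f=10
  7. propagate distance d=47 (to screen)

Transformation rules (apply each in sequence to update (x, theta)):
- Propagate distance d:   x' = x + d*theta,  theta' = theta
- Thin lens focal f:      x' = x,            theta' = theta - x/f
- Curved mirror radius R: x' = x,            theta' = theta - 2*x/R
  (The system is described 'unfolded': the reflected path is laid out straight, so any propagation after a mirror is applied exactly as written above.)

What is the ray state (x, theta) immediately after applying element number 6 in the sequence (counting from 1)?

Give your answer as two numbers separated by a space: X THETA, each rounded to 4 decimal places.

Answer: 6.9476 -1.0138

Derivation:
Initial: x=5.0000 theta=0.2000
After 1 (propagate distance d=31): x=11.2000 theta=0.2000
After 2 (thin lens f=49): x=11.2000 theta=-1/35 (≈-0.0286)
After 3 (propagate distance d=26): x=366/35 (≈10.4571) theta=-1/35 (≈-0.0286)
After 4 (thin lens f=36): x=366/35 (≈10.4571) theta=-67/210 (≈-0.3190)
After 5 (propagate distance d=11): x=1459/210 (≈6.9476) theta=-67/210 (≈-0.3190)
After 6 (thin lens f=10): x=1459/210 (≈6.9476) theta=-2129/2100 (≈-1.0138)
Rounded to 4 decimal places: x = 6.9476, theta = -1.0138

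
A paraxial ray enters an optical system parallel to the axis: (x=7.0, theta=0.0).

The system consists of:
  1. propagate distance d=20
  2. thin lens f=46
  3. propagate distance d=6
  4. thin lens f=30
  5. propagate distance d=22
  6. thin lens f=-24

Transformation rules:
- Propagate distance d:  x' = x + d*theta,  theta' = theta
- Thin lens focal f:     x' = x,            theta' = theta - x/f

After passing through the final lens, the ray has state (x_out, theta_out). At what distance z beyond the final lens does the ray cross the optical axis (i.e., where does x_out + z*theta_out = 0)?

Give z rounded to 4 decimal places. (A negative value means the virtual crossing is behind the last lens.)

Initial: x=7.0000 theta=0.0000
After 1 (propagate distance d=20): x=7.0000 theta=0.0000
After 2 (thin lens f=46): x=7.0000 theta=-7/46 (≈-0.1522)
After 3 (propagate distance d=6): x=140/23 (≈6.0870) theta=-7/46 (≈-0.1522)
After 4 (thin lens f=30): x=140/23 (≈6.0870) theta=-49/138 (≈-0.3551)
After 5 (propagate distance d=22): x=-119/69 (≈-1.7246) theta=-49/138 (≈-0.3551)
After 6 (thin lens f=-24): x=-119/69 (≈-1.7246) theta=-707/1656 (≈-0.4269)
z_focus = -x_out/theta_out = -(-119/69)/(-707/1656) = -408/101 ≈ -4.0396
Rounded to 4 decimal places: z = -4.0396

Answer: -4.0396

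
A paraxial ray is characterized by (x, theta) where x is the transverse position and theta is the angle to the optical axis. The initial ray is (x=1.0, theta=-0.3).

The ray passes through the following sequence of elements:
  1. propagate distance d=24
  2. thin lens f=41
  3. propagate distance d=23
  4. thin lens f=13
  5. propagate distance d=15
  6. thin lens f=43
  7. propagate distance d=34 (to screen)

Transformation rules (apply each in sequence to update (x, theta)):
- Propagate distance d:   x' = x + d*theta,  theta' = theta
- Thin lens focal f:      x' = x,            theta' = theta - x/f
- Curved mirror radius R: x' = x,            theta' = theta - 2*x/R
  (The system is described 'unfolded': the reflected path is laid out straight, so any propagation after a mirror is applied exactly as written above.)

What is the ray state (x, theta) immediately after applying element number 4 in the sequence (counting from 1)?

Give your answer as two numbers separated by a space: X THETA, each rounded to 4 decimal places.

Answer: -9.6220 0.5914

Derivation:
Initial: x=1.0000 theta=-0.3000
After 1 (propagate distance d=24): x=-6.2000 theta=-0.3000
After 2 (thin lens f=41): x=-6.2000 theta=-61/410 (≈-0.1488)
After 3 (propagate distance d=23): x=-789/82 (≈-9.6220) theta=-61/410 (≈-0.1488)
After 4 (thin lens f=13): x=-789/82 (≈-9.6220) theta=1576/2665 (≈0.5914)
Rounded to 4 decimal places: x = -9.6220, theta = 0.5914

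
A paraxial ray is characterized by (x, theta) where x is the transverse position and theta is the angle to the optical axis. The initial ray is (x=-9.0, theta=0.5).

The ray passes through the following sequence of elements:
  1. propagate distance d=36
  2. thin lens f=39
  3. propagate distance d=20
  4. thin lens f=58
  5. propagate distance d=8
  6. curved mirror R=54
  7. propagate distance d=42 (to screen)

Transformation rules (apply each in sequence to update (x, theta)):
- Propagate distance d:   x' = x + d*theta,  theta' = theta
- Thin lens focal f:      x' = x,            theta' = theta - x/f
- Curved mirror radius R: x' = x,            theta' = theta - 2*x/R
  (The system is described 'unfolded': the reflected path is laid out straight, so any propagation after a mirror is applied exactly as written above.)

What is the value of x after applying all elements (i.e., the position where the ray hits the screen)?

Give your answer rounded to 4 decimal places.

Answer: -7.1945

Derivation:
Initial: x=-9.0000 theta=0.5000
After 1 (propagate distance d=36): x=9.0000 theta=0.5000
After 2 (thin lens f=39): x=9.0000 theta=7/26 (≈0.2692)
After 3 (propagate distance d=20): x=187/13 (≈14.3846) theta=7/26 (≈0.2692)
After 4 (thin lens f=58): x=187/13 (≈14.3846) theta=8/377 (≈0.0212)
After 5 (propagate distance d=8): x=5487/377 (≈14.5544) theta=8/377 (≈0.0212)
After 6 (curved mirror R=54): x=5487/377 (≈14.5544) theta=-1757/3393 (≈-0.5178)
After 7 (propagate distance d=42 (to screen)): x=-8137/1131 (≈-7.1945) theta=-1757/3393 (≈-0.5178)
Rounded to 4 decimal places: x = -7.1945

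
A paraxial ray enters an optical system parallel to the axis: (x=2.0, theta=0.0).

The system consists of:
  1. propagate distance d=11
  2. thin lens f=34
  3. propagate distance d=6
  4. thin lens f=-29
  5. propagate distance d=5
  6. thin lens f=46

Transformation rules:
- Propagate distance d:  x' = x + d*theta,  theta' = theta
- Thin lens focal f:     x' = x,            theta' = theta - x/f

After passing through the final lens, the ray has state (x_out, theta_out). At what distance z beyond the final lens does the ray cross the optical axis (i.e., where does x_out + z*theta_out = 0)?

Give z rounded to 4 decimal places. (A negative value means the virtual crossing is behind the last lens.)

Answer: 43.5193

Derivation:
Initial: x=2.0000 theta=0.0000
After 1 (propagate distance d=11): x=2.0000 theta=0.0000
After 2 (thin lens f=34): x=2.0000 theta=-1/17 (≈-0.0588)
After 3 (propagate distance d=6): x=28/17 (≈1.6471) theta=-1/17 (≈-0.0588)
After 4 (thin lens f=-29): x=28/17 (≈1.6471) theta=-1/493 (≈-0.0020)
After 5 (propagate distance d=5): x=807/493 (≈1.6369) theta=-1/493 (≈-0.0020)
After 6 (thin lens f=46): x=807/493 (≈1.6369) theta=-853/22678 (≈-0.0376)
z_focus = -x_out/theta_out = -(807/493)/(-853/22678) = 37122/853 ≈ 43.5193
Rounded to 4 decimal places: z = 43.5193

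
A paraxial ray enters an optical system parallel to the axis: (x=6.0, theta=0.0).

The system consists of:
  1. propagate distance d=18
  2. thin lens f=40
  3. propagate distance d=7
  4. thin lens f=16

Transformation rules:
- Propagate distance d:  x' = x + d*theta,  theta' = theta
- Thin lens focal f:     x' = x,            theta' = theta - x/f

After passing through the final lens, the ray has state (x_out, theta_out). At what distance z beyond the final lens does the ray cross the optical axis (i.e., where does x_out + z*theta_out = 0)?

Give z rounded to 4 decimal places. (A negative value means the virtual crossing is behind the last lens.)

Answer: 10.7755

Derivation:
Initial: x=6.0000 theta=0.0000
After 1 (propagate distance d=18): x=6.0000 theta=0.0000
After 2 (thin lens f=40): x=6.0000 theta=-0.1500
After 3 (propagate distance d=7): x=4.9500 theta=-0.1500
After 4 (thin lens f=16): x=4.9500 theta=-147/320 (≈-0.4594)
z_focus = -x_out/theta_out = -(4.9500)/(-147/320) = 528/49 ≈ 10.7755
Rounded to 4 decimal places: z = 10.7755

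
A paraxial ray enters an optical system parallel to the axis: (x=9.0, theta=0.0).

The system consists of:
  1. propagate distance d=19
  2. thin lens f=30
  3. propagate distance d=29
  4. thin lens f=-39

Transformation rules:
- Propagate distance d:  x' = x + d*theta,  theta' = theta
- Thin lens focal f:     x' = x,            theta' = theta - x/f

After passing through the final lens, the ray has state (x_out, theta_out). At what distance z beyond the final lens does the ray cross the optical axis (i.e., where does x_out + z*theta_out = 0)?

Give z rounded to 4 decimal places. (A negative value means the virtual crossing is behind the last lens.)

Initial: x=9.0000 theta=0.0000
After 1 (propagate distance d=19): x=9.0000 theta=0.0000
After 2 (thin lens f=30): x=9.0000 theta=-0.3000
After 3 (propagate distance d=29): x=0.3000 theta=-0.3000
After 4 (thin lens f=-39): x=0.3000 theta=-19/65 (≈-0.2923)
z_focus = -x_out/theta_out = -(0.3000)/(-19/65) = 39/38 ≈ 1.0263
Rounded to 4 decimal places: z = 1.0263

Answer: 1.0263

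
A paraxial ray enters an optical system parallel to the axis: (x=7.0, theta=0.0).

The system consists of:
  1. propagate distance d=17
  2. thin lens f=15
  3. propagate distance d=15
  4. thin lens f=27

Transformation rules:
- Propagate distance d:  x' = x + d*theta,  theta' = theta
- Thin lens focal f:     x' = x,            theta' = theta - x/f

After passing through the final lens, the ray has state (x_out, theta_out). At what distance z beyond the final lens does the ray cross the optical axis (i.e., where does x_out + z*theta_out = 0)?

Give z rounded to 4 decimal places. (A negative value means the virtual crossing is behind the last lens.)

Initial: x=7.0000 theta=0.0000
After 1 (propagate distance d=17): x=7.0000 theta=0.0000
After 2 (thin lens f=15): x=7.0000 theta=-7/15 (≈-0.4667)
After 3 (propagate distance d=15): x=0.0000 theta=-7/15 (≈-0.4667)
After 4 (thin lens f=27): x=0.0000 theta=-7/15 (≈-0.4667)
z_focus = -x_out/theta_out = -(0.0000)/(-7/15) = 0.0000
Rounded to 4 decimal places: z = 0.0000

Answer: 0.0000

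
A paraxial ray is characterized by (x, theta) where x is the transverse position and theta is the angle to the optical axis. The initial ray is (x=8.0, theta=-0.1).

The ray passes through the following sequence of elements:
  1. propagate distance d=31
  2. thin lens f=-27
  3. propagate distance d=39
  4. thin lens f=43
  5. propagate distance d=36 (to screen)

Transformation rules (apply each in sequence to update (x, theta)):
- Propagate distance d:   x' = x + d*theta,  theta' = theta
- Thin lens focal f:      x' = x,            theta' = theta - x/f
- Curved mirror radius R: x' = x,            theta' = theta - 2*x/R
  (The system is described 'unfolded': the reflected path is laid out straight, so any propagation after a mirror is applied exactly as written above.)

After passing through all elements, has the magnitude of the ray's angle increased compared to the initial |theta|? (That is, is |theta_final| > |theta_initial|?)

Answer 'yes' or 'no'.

Initial: x=8.0000 theta=-0.1000
After 1 (propagate distance d=31): x=4.9000 theta=-0.1000
After 2 (thin lens f=-27): x=4.9000 theta=11/135 (≈0.0815)
After 3 (propagate distance d=39): x=727/90 (≈8.0778) theta=11/135 (≈0.0815)
After 4 (thin lens f=43): x=727/90 (≈8.0778) theta=-247/2322 (≈-0.1064)
After 5 (propagate distance d=36 (to screen)): x=16441/3870 (≈4.2483) theta=-247/2322 (≈-0.1064)
|theta_initial|=0.1000 |theta_final|=247/2322 (≈0.1064) -> increased

Answer: yes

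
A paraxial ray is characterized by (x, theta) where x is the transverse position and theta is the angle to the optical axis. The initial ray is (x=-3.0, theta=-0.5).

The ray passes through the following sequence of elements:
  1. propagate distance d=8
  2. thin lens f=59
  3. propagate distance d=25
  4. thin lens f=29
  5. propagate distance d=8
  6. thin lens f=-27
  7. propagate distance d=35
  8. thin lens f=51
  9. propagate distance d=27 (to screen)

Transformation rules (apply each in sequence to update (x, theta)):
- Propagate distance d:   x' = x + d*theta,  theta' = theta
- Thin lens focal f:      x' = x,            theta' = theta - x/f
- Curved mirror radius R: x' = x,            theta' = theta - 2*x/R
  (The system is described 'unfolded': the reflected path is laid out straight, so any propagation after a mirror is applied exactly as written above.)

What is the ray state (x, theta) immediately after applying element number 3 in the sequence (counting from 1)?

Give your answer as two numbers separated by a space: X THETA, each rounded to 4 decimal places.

Answer: -16.5339 -0.3814

Derivation:
Initial: x=-3.0000 theta=-0.5000
After 1 (propagate distance d=8): x=-7.0000 theta=-0.5000
After 2 (thin lens f=59): x=-7.0000 theta=-45/118 (≈-0.3814)
After 3 (propagate distance d=25): x=-1951/118 (≈-16.5339) theta=-45/118 (≈-0.3814)
Rounded to 4 decimal places: x = -16.5339, theta = -0.3814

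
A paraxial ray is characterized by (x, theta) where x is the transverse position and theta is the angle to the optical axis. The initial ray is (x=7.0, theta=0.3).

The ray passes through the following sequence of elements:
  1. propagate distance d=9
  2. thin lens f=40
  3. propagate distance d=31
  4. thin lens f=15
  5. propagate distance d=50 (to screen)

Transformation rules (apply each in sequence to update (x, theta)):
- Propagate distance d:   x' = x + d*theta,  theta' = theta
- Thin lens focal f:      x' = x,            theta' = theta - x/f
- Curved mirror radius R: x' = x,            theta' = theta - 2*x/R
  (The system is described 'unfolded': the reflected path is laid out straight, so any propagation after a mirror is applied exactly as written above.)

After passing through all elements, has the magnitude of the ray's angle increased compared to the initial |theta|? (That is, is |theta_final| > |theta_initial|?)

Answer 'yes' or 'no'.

Initial: x=7.0000 theta=0.3000
After 1 (propagate distance d=9): x=9.7000 theta=0.3000
After 2 (thin lens f=40): x=9.7000 theta=0.0575
After 3 (propagate distance d=31): x=11.4825 theta=0.0575
After 4 (thin lens f=15): x=11.4825 theta=-0.7080
After 5 (propagate distance d=50 (to screen)): x=-23.9175 theta=-0.7080
|theta_initial|=0.3000 |theta_final|=0.7080 -> increased

Answer: yes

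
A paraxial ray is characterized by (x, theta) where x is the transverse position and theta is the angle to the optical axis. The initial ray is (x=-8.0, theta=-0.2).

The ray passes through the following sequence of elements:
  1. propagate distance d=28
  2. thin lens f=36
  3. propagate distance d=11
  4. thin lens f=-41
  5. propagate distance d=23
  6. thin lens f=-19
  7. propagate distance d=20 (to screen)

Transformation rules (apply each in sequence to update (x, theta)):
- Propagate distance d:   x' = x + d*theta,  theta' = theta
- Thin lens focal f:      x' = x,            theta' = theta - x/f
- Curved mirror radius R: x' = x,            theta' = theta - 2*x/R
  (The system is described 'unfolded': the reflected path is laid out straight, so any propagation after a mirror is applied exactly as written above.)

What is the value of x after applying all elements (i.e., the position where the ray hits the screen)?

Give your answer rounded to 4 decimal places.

Answer: -31.0417

Derivation:
Initial: x=-8.0000 theta=-0.2000
After 1 (propagate distance d=28): x=-13.6000 theta=-0.2000
After 2 (thin lens f=36): x=-13.6000 theta=8/45 (≈0.1778)
After 3 (propagate distance d=11): x=-524/45 (≈-11.6444) theta=8/45 (≈0.1778)
After 4 (thin lens f=-41): x=-524/45 (≈-11.6444) theta=-196/1845 (≈-0.1062)
After 5 (propagate distance d=23): x=-2888/205 (≈-14.0878) theta=-196/1845 (≈-0.1062)
After 6 (thin lens f=-19): x=-2888/205 (≈-14.0878) theta=-1564/1845 (≈-0.8477)
After 7 (propagate distance d=20 (to screen)): x=-57272/1845 (≈-31.0417) theta=-1564/1845 (≈-0.8477)
Rounded to 4 decimal places: x = -31.0417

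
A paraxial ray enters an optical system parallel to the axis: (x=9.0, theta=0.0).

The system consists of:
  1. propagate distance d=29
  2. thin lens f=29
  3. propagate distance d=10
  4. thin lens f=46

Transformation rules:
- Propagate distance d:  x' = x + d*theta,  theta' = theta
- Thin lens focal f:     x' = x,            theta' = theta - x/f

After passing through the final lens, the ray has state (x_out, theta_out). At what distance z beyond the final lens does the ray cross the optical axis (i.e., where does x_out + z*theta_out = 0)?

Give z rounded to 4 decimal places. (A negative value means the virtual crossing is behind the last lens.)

Initial: x=9.0000 theta=0.0000
After 1 (propagate distance d=29): x=9.0000 theta=0.0000
After 2 (thin lens f=29): x=9.0000 theta=-9/29 (≈-0.3103)
After 3 (propagate distance d=10): x=171/29 (≈5.8966) theta=-9/29 (≈-0.3103)
After 4 (thin lens f=46): x=171/29 (≈5.8966) theta=-585/1334 (≈-0.4385)
z_focus = -x_out/theta_out = -(171/29)/(-585/1334) = 874/65 ≈ 13.4462
Rounded to 4 decimal places: z = 13.4462

Answer: 13.4462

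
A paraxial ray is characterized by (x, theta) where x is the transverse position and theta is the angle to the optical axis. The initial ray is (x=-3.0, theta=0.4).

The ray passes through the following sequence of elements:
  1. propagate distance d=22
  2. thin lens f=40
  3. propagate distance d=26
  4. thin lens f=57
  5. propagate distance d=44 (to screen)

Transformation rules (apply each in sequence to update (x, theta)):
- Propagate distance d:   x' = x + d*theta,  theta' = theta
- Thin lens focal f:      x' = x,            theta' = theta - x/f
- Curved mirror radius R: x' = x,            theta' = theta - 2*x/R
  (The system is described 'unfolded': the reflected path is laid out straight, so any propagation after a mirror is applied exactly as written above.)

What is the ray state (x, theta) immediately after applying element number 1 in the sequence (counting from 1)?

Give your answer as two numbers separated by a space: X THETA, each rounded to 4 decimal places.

Answer: 5.8000 0.4000

Derivation:
Initial: x=-3.0000 theta=0.4000
After 1 (propagate distance d=22): x=5.8000 theta=0.4000
Rounded to 4 decimal places: x = 5.8000, theta = 0.4000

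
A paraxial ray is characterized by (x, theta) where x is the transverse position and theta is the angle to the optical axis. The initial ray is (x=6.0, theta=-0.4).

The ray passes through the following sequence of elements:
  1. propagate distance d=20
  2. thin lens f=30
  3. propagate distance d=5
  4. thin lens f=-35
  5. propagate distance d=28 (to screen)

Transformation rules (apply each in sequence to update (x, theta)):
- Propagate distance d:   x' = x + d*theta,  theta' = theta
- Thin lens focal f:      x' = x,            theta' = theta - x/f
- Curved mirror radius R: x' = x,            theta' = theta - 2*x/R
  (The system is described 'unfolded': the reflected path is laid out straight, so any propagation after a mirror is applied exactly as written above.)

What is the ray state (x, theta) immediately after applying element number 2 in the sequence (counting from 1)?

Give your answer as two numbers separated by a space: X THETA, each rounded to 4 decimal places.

Answer: -2.0000 -0.3333

Derivation:
Initial: x=6.0000 theta=-0.4000
After 1 (propagate distance d=20): x=-2.0000 theta=-0.4000
After 2 (thin lens f=30): x=-2.0000 theta=-1/3 (≈-0.3333)
Rounded to 4 decimal places: x = -2.0000, theta = -0.3333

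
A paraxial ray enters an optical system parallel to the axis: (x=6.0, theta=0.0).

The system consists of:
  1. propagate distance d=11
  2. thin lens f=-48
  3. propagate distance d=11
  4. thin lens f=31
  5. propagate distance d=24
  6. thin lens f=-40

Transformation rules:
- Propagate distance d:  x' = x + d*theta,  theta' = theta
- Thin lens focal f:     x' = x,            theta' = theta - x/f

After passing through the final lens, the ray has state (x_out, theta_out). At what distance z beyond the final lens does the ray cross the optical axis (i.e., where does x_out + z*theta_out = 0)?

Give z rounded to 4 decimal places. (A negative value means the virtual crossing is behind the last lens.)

Answer: -1250.8108

Derivation:
Initial: x=6.0000 theta=0.0000
After 1 (propagate distance d=11): x=6.0000 theta=0.0000
After 2 (thin lens f=-48): x=6.0000 theta=0.1250
After 3 (propagate distance d=11): x=7.3750 theta=0.1250
After 4 (thin lens f=31): x=7.3750 theta=-7/62 (≈-0.1129)
After 5 (propagate distance d=24): x=1157/248 (≈4.6653) theta=-7/62 (≈-0.1129)
After 6 (thin lens f=-40): x=1157/248 (≈4.6653) theta=37/9920 (≈0.0037)
z_focus = -x_out/theta_out = -(1157/248)/(37/9920) = -46280/37 ≈ -1250.8108
Rounded to 4 decimal places: z = -1250.8108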